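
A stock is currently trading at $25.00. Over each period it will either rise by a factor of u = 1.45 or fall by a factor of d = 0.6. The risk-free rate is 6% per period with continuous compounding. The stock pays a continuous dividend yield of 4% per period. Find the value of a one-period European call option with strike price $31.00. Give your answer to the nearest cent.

$2.44

Per-period risk-free factor R = e^0.06 = 1.0618; dividend-adjusted growth = e^(0.06−0.04) = 1.0202.
Risk-neutral probability p = (1.0202 − 0.6)/(1.45 − 0.6) = 0.4202/0.8500 = 0.4944
Terminal stock prices: S_u = 36.25, S_d = 15
Terminal payoffs (S − K): max(5.25, 0) = 5.25, max(-16, 0) = 0
Node 0 (S = 25): V_0 = e^(−0.06)·[0.4944·5.2500 + 0.5056·0.0000] = 2.4442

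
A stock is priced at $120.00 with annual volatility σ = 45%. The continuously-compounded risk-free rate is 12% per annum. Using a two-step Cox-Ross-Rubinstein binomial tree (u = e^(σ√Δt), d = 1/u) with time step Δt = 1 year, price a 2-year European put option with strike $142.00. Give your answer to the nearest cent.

CRR parameters: u = e^(σ√Δt) = e^(0.45·√1) = 1.5683, d = 1/u = 0.6376
Per-period rate: rΔt = 0.12·1 = 0.12, so R = e^0.12 = 1.1275
Risk-neutral probability p = (e^0.12 − 0.6376)/(1.5683 − 0.6376) = 0.4899/0.9307 = 0.5264
Terminal stock prices: S_uu = 295.2, S_ud = 120, S_dd = 48.79
Terminal payoffs (K − S): max(-153.2, 0) = 0, max(22, 0) = 22, max(93.21, 0) = 93.21
Node u (S = 188.2): V_u = e^(−0.12)·[0.5264·0.0000 + 0.4736·22.0000] = 9.2419
Node d (S = 76.52): V_d = e^(−0.12)·[0.5264·22.0000 + 0.4736·93.2116] = 49.4273
Node 0 (S = 120): V_0 = e^(−0.12)·[0.5264·9.2419 + 0.4736·49.4273] = 25.0782

$25.08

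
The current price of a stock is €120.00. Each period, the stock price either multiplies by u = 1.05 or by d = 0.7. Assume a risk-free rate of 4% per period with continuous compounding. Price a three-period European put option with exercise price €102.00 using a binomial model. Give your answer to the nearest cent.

€0.69

Risk-neutral probability p = (e^0.04 − 0.7)/(1.05 − 0.7) = 0.3408/0.3500 = 0.9737
Terminal stock prices: S_uuu = 138.9, S_uud = 92.61, S_udd = 61.74, S_ddd = 41.16
Terminal payoffs (K − S): max(-36.92, 0) = 0, max(9.39, 0) = 9.39, max(40.26, 0) = 40.26, max(60.84, 0) = 60.84
Node uu (S = 132.3): V_uu = e^(−0.04)·[0.9737·0.0000 + 0.0263·9.3900] = 0.2369
Node ud (S = 88.2): V_ud = e^(−0.04)·[0.9737·9.3900 + 0.0263·40.2600] = 9.8005
Node dd (S = 58.8): V_dd = e^(−0.04)·[0.9737·40.2600 + 0.0263·60.8400] = 39.2005
Node u (S = 126): V_u = e^(−0.04)·[0.9737·0.2369 + 0.0263·9.8005] = 0.4688
Node d (S = 84): V_d = e^(−0.04)·[0.9737·9.8005 + 0.0263·39.2005] = 10.1579
Node 0 (S = 120): V_0 = e^(−0.04)·[0.9737·0.4688 + 0.0263·10.1579] = 0.6949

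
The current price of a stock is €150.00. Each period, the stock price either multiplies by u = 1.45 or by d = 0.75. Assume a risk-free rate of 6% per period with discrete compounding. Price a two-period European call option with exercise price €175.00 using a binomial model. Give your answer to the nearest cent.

Risk-neutral probability p = (1 + 0.06 − 0.75)/(1.45 − 0.75) = 0.3100/0.7000 = 0.4429
Terminal stock prices: S_uu = 315.4, S_ud = 163.1, S_dd = 84.38
Terminal payoffs (S − K): max(140.4, 0) = 140.4, max(-11.88, 0) = 0, max(-90.62, 0) = 0
Node u (S = 217.5): V_u = 1/1.06·[0.4429·140.3750 + 0.5571·0.0000] = 58.6472
Node d (S = 112.5): V_d = 1/1.06·[0.4429·0.0000 + 0.5571·0.0000] = 0.0000
Node 0 (S = 150): V_0 = 1/1.06·[0.4429·58.6472 + 0.5571·0.0000] = 24.5022

€24.50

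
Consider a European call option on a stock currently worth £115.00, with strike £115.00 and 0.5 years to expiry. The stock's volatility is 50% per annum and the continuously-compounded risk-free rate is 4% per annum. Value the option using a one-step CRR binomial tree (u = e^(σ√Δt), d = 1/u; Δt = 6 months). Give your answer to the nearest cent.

£21.06

CRR parameters: u = e^(σ√Δt) = e^(0.5·√0.5) = 1.4241, d = 1/u = 0.7022
Per-period rate: rΔt = 0.04·0.5 = 0.02, so R = e^0.02 = 1.0202
Risk-neutral probability p = (e^0.02 − 0.7022)/(1.4241 − 0.7022) = 0.3180/0.7219 = 0.4405
Terminal stock prices: S_u = 163.8, S_d = 80.75
Terminal payoffs (S − K): max(48.77, 0) = 48.77, max(-34.25, 0) = 0
Node 0 (S = 115): V_0 = e^(−0.02)·[0.4405·48.7737 + 0.5595·0.0000] = 21.0595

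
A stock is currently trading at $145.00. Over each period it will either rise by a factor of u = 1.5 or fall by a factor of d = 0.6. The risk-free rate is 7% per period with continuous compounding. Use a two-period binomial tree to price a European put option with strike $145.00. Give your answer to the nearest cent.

Risk-neutral probability p = (e^0.07 − 0.6)/(1.5 − 0.6) = 0.4725/0.9000 = 0.5250
Terminal stock prices: S_uu = 326.2, S_ud = 130.5, S_dd = 52.2
Terminal payoffs (K − S): max(-181.2, 0) = 0, max(14.5, 0) = 14.5, max(92.8, 0) = 92.8
Node u (S = 217.5): V_u = e^(−0.07)·[0.5250·0.0000 + 0.4750·14.5000] = 6.4217
Node d (S = 87): V_d = e^(−0.07)·[0.5250·14.5000 + 0.4750·92.8000] = 48.1971
Node 0 (S = 145): V_0 = e^(−0.07)·[0.5250·6.4217 + 0.4750·48.1971] = 24.4890

$24.49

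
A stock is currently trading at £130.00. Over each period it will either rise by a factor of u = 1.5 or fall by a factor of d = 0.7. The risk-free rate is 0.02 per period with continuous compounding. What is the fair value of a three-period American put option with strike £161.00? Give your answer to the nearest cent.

£51.37

Risk-neutral probability p = (e^0.02 − 0.7)/(1.5 − 0.7) = 0.3202/0.8000 = 0.4003
Terminal stock prices: S_uuu = 438.8, S_uud = 204.8, S_udd = 95.55, S_ddd = 44.59
Terminal payoffs (K − S): max(-277.8, 0) = 0, max(-43.75, 0) = 0, max(65.45, 0) = 65.45, max(116.4, 0) = 116.4
Node uu (S = 292.5): continuation = e^(−0.02)·[0.4003·0.0000 + 0.5997·0.0000] = 0.0000; exercise value = 0.0000 ≤ continuation, so V_uu = 0.0000
Node ud (S = 136.5): continuation = e^(−0.02)·[0.4003·0.0000 + 0.5997·65.4500] = 38.4763; exercise value = 24.5000 ≤ continuation, so V_ud = 38.4763
Node dd (S = 63.7): continuation = e^(−0.02)·[0.4003·65.4500 + 0.5997·116.4100] = 94.1120; exercise value = 97.3000 > continuation, so V_dd = 97.3000 (exercise)
Node u (S = 195): continuation = e^(−0.02)·[0.4003·0.0000 + 0.5997·38.4763] = 22.6191; exercise value = 0.0000 ≤ continuation, so V_u = 22.6191
Node d (S = 91): continuation = e^(−0.02)·[0.4003·38.4763 + 0.5997·97.3000] = 72.2952; exercise value = 70.0000 ≤ continuation, so V_d = 72.2952
Node 0 (S = 130): continuation = e^(−0.02)·[0.4003·22.6191 + 0.5997·72.2952] = 51.3745; exercise value = 31.0000 ≤ continuation, so V_0 = 51.3745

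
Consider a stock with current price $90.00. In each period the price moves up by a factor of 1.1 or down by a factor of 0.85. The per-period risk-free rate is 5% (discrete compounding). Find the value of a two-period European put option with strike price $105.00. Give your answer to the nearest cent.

Risk-neutral probability p = (1 + 0.05 − 0.85)/(1.1 − 0.85) = 0.2000/0.2500 = 0.8000
Terminal stock prices: S_uu = 108.9, S_ud = 84.15, S_dd = 65.02
Terminal payoffs (K − S): max(-3.9, 0) = 0, max(20.85, 0) = 20.85, max(39.98, 0) = 39.98
Node u (S = 99): V_u = 1/1.05·[0.8000·0.0000 + 0.2000·20.8500] = 3.9714
Node d (S = 76.5): V_d = 1/1.05·[0.8000·20.8500 + 0.2000·39.9750] = 23.5000
Node 0 (S = 90): V_0 = 1/1.05·[0.8000·3.9714 + 0.2000·23.5000] = 7.5020

$7.50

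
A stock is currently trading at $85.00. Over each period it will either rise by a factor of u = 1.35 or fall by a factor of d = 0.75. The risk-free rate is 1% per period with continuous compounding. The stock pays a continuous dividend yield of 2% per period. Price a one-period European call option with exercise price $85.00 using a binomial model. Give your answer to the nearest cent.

$11.78

Per-period risk-free factor R = e^0.01 = 1.0101; dividend-adjusted growth = e^(0.01−0.02) = 0.9900.
Risk-neutral probability p = (0.9900 − 0.75)/(1.35 − 0.75) = 0.2400/0.6000 = 0.4001
Terminal stock prices: S_u = 114.8, S_d = 63.75
Terminal payoffs (S − K): max(29.75, 0) = 29.75, max(-21.25, 0) = 0
Node 0 (S = 85): V_0 = e^(−0.01)·[0.4001·29.7500 + 0.5999·0.0000] = 11.7840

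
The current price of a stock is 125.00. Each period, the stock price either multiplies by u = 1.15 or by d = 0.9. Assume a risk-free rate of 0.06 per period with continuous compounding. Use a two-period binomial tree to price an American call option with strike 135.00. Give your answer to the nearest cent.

Risk-neutral probability p = (e^0.06 − 0.9)/(1.15 − 0.9) = 0.1618/0.2500 = 0.6473
Terminal stock prices: S_uu = 165.3, S_ud = 129.4, S_dd = 101.2
Terminal payoffs (S − K): max(30.31, 0) = 30.31, max(-5.625, 0) = 0, max(-33.75, 0) = 0
Node u (S = 143.8): continuation = e^(−0.06)·[0.6473·30.3125 + 0.3527·0.0000] = 18.4799; exercise value = 8.7500 ≤ continuation, so V_u = 18.4799
Node d (S = 112.5): continuation = e^(−0.06)·[0.6473·0.0000 + 0.3527·0.0000] = 0.0000; exercise value = 0.0000 ≤ continuation, so V_d = 0.0000
Node 0 (S = 125): continuation = e^(−0.06)·[0.6473·18.4799 + 0.3527·0.0000] = 11.2663; exercise value = 0.0000 ≤ continuation, so V_0 = 11.2663

11.27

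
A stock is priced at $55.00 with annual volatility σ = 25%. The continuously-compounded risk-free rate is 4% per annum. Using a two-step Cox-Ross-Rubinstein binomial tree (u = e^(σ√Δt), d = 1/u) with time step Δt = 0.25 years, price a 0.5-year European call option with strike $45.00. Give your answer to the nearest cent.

CRR parameters: u = e^(σ√Δt) = e^(0.25·√0.25) = 1.1331, d = 1/u = 0.8825
Per-period rate: rΔt = 0.04·0.25 = 0.01, so R = e^0.01 = 1.0101
Risk-neutral probability p = (e^0.01 − 0.8825)/(1.1331 − 0.8825) = 0.1276/0.2507 = 0.5089
Terminal stock prices: S_uu = 70.62, S_ud = 55, S_dd = 42.83
Terminal payoffs (S − K): max(25.62, 0) = 25.62, max(10, 0) = 10, max(-2.166, 0) = 0
Node u (S = 62.32): V_u = e^(−0.01)·[0.5089·25.6214 + 0.4911·10.0000] = 17.7709
Node d (S = 48.54): V_d = e^(−0.01)·[0.5089·10.0000 + 0.4911·0.0000] = 5.0382
Node 0 (S = 55): V_0 = e^(−0.01)·[0.5089·17.7709 + 0.4911·5.0382] = 11.4031

$11.40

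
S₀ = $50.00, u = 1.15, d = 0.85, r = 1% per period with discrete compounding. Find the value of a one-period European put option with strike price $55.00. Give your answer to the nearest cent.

Risk-neutral probability p = (1 + 0.01 − 0.85)/(1.15 − 0.85) = 0.1600/0.3000 = 0.5333
Terminal stock prices: S_u = 57.5, S_d = 42.5
Terminal payoffs (K − S): max(-2.5, 0) = 0, max(12.5, 0) = 12.5
Node 0 (S = 50): V_0 = 1/1.01·[0.5333·0.0000 + 0.4667·12.5000] = 5.7756

$5.78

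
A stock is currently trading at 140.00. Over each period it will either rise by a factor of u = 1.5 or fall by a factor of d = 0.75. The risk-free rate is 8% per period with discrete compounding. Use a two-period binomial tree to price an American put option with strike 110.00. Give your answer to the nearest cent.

Risk-neutral probability p = (1 + 0.08 − 0.75)/(1.5 − 0.75) = 0.3300/0.7500 = 0.4400
Terminal stock prices: S_uu = 315, S_ud = 157.5, S_dd = 78.75
Terminal payoffs (K − S): max(-205, 0) = 0, max(-47.5, 0) = 0, max(31.25, 0) = 31.25
Node u (S = 210): continuation = 1/1.08·[0.4400·0.0000 + 0.5600·0.0000] = 0.0000; exercise value = 0.0000 ≤ continuation, so V_u = 0.0000
Node d (S = 105): continuation = 1/1.08·[0.4400·0.0000 + 0.5600·31.2500] = 16.2037; exercise value = 5.0000 ≤ continuation, so V_d = 16.2037
Node 0 (S = 140): continuation = 1/1.08·[0.4400·0.0000 + 0.5600·16.2037] = 8.4019; exercise value = 0.0000 ≤ continuation, so V_0 = 8.4019

8.40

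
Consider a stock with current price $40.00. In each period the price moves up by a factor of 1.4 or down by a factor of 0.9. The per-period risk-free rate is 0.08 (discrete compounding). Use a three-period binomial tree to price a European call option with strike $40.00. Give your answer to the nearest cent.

Risk-neutral probability p = (1 + 0.08 − 0.9)/(1.4 − 0.9) = 0.1800/0.5000 = 0.3600
Terminal stock prices: S_uuu = 109.8, S_uud = 70.56, S_udd = 45.36, S_ddd = 29.16
Terminal payoffs (S − K): max(69.76, 0) = 69.76, max(30.56, 0) = 30.56, max(5.36, 0) = 5.36, max(-10.84, 0) = 0
Node uu (S = 78.4): V_uu = 1/1.08·[0.3600·69.7600 + 0.6400·30.5600] = 41.3630
Node ud (S = 50.4): V_ud = 1/1.08·[0.3600·30.5600 + 0.6400·5.3600] = 13.3630
Node dd (S = 32.4): V_dd = 1/1.08·[0.3600·5.3600 + 0.6400·0.0000] = 1.7867
Node u (S = 56): V_u = 1/1.08·[0.3600·41.3630 + 0.6400·13.3630] = 21.7064
Node d (S = 36): V_d = 1/1.08·[0.3600·13.3630 + 0.6400·1.7867] = 5.5131
Node 0 (S = 40): V_0 = 1/1.08·[0.3600·21.7064 + 0.6400·5.5131] = 10.5025

$10.50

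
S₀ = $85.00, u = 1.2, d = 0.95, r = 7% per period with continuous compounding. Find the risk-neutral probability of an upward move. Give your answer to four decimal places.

Risk-neutral probability p = (e^0.07 − 0.95)/(1.2 − 0.95) = 0.1225/0.2500 = 0.4900

p = 0.4900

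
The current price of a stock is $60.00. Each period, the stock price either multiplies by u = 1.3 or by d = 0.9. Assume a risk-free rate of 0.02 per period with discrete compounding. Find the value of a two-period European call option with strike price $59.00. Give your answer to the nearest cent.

Risk-neutral probability p = (1 + 0.02 − 0.9)/(1.3 − 0.9) = 0.1200/0.4000 = 0.3000
Terminal stock prices: S_uu = 101.4, S_ud = 70.2, S_dd = 48.6
Terminal payoffs (S − K): max(42.4, 0) = 42.4, max(11.2, 0) = 11.2, max(-10.4, 0) = 0
Node u (S = 78): V_u = 1/1.02·[0.3000·42.4000 + 0.7000·11.2000] = 20.1569
Node d (S = 54): V_d = 1/1.02·[0.3000·11.2000 + 0.7000·0.0000] = 3.2941
Node 0 (S = 60): V_0 = 1/1.02·[0.3000·20.1569 + 0.7000·3.2941] = 8.1892

$8.19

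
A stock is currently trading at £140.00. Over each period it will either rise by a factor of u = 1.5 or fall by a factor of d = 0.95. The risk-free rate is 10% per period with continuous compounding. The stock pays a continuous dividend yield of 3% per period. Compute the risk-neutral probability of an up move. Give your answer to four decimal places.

Per-period risk-free factor R = e^0.1 = 1.1052; dividend-adjusted growth = e^(0.1−0.03) = 1.0725.
Risk-neutral probability p = (1.0725 − 0.95)/(1.5 − 0.95) = 0.1225/0.5500 = 0.2227

p = 0.2227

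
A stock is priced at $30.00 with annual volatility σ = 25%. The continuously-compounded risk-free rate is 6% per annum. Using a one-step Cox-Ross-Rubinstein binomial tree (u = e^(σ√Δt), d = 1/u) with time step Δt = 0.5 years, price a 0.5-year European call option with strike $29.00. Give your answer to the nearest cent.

$3.57

CRR parameters: u = e^(σ√Δt) = e^(0.25·√0.5) = 1.1934, d = 1/u = 0.8380
Per-period rate: rΔt = 0.06·0.5 = 0.03, so R = e^0.03 = 1.0305
Risk-neutral probability p = (e^0.03 − 0.8380)/(1.1934 − 0.8380) = 0.1925/0.3554 = 0.5416
Terminal stock prices: S_u = 35.8, S_d = 25.14
Terminal payoffs (S − K): max(6.801, 0) = 6.801, max(-3.861, 0) = 0
Node 0 (S = 30): V_0 = e^(−0.03)·[0.5416·6.8009 + 0.4584·0.0000] = 3.5746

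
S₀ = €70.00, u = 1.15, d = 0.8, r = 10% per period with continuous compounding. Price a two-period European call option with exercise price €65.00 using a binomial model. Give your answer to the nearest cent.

Risk-neutral probability p = (e^0.1 − 0.8)/(1.15 − 0.8) = 0.3052/0.3500 = 0.8719
Terminal stock prices: S_uu = 92.57, S_ud = 64.4, S_dd = 44.8
Terminal payoffs (S − K): max(27.57, 0) = 27.57, max(-0.6, 0) = 0, max(-20.2, 0) = 0
Node u (S = 80.5): V_u = e^(−0.1)·[0.8719·27.5750 + 0.1281·0.0000] = 21.7551
Node d (S = 56): V_d = e^(−0.1)·[0.8719·0.0000 + 0.1281·0.0000] = 0.0000
Node 0 (S = 70): V_0 = e^(−0.1)·[0.8719·21.7551 + 0.1281·0.0000] = 17.1635

€17.16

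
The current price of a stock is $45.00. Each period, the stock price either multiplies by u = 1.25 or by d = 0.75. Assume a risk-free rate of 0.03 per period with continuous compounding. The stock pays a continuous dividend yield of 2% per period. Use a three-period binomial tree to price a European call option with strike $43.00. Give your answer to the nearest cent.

Per-period risk-free factor R = e^0.03 = 1.0305; dividend-adjusted growth = e^(0.03−0.02) = 1.0101.
Risk-neutral probability p = (1.0101 − 0.75)/(1.25 − 0.75) = 0.2601/0.5000 = 0.5201
Terminal stock prices: S_uuu = 87.89, S_uud = 52.73, S_udd = 31.64, S_ddd = 18.98
Terminal payoffs (S − K): max(44.89, 0) = 44.89, max(9.734, 0) = 9.734, max(-11.36, 0) = 0, max(-24.02, 0) = 0
Node uu (S = 70.31): V_uu = e^(−0.03)·[0.5201·44.8906 + 0.4799·9.7344] = 27.1911
Node ud (S = 42.19): V_ud = e^(−0.03)·[0.5201·9.7344 + 0.4799·0.0000] = 4.9132
Node dd (S = 25.31): V_dd = e^(−0.03)·[0.5201·0.0000 + 0.4799·0.0000] = 0.0000
Node u (S = 56.25): V_u = e^(−0.03)·[0.5201·27.1911 + 0.4799·4.9132] = 16.0123
Node d (S = 33.75): V_d = e^(−0.03)·[0.5201·4.9132 + 0.4799·0.0000] = 2.4798
Node 0 (S = 45): V_0 = e^(−0.03)·[0.5201·16.0123 + 0.4799·2.4798] = 9.2368

$9.24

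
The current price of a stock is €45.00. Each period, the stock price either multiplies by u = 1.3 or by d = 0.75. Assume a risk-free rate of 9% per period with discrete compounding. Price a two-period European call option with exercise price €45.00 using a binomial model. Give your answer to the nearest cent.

€9.99

Risk-neutral probability p = (1 + 0.09 − 0.75)/(1.3 − 0.75) = 0.3400/0.5500 = 0.6182
Terminal stock prices: S_uu = 76.05, S_ud = 43.88, S_dd = 25.31
Terminal payoffs (S − K): max(31.05, 0) = 31.05, max(-1.125, 0) = 0, max(-19.69, 0) = 0
Node u (S = 58.5): V_u = 1/1.09·[0.6182·31.0500 + 0.3818·0.0000] = 17.6097
Node d (S = 33.75): V_d = 1/1.09·[0.6182·0.0000 + 0.3818·0.0000] = 0.0000
Node 0 (S = 45): V_0 = 1/1.09·[0.6182·17.6097 + 0.3818·0.0000] = 9.9871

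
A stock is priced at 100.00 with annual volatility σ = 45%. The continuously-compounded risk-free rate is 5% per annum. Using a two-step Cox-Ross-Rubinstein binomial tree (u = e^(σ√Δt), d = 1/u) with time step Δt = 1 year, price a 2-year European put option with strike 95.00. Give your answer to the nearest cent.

CRR parameters: u = e^(σ√Δt) = e^(0.45·√1) = 1.5683, d = 1/u = 0.6376
Per-period rate: rΔt = 0.05·1 = 0.05, so R = e^0.05 = 1.0513
Risk-neutral probability p = (e^0.05 − 0.6376)/(1.5683 − 0.6376) = 0.4136/0.9307 = 0.4445
Terminal stock prices: S_uu = 246, S_ud = 100, S_dd = 40.66
Terminal payoffs (K − S): max(-151, 0) = 0, max(-5, 0) = 0, max(54.34, 0) = 54.34
Node u (S = 156.8): V_u = e^(−0.05)·[0.4445·0.0000 + 0.5555·0.0000] = 0.0000
Node d (S = 63.76): V_d = e^(−0.05)·[0.4445·0.0000 + 0.5555·54.3430] = 28.7179
Node 0 (S = 100): V_0 = e^(−0.05)·[0.4445·0.0000 + 0.5555·28.7179] = 15.1761

15.18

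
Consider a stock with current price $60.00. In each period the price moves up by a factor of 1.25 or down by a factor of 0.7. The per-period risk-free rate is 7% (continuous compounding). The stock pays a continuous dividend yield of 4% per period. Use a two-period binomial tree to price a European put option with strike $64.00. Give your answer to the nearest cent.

$9.59

Per-period risk-free factor R = e^0.07 = 1.0725; dividend-adjusted growth = e^(0.07−0.04) = 1.0305.
Risk-neutral probability p = (1.0305 − 0.7)/(1.25 − 0.7) = 0.3305/0.5500 = 0.6008
Terminal stock prices: S_uu = 93.75, S_ud = 52.5, S_dd = 29.4
Terminal payoffs (K − S): max(-29.75, 0) = 0, max(11.5, 0) = 11.5, max(34.6, 0) = 34.6
Node u (S = 75): V_u = e^(−0.07)·[0.6008·0.0000 + 0.3992·11.5000] = 4.2802
Node d (S = 42): V_d = e^(−0.07)·[0.6008·11.5000 + 0.3992·34.6000] = 19.3200
Node 0 (S = 60): V_0 = e^(−0.07)·[0.6008·4.2802 + 0.3992·19.3200] = 9.5884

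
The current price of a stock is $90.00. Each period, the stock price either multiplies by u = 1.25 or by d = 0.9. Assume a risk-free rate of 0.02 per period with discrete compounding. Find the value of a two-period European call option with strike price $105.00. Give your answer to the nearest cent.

$4.03

Risk-neutral probability p = (1 + 0.02 − 0.9)/(1.25 − 0.9) = 0.1200/0.3500 = 0.3429
Terminal stock prices: S_uu = 140.6, S_ud = 101.2, S_dd = 72.9
Terminal payoffs (S − K): max(35.62, 0) = 35.62, max(-3.75, 0) = 0, max(-32.1, 0) = 0
Node u (S = 112.5): V_u = 1/1.02·[0.3429·35.6250 + 0.6571·0.0000] = 11.9748
Node d (S = 81): V_d = 1/1.02·[0.3429·0.0000 + 0.6571·0.0000] = 0.0000
Node 0 (S = 90): V_0 = 1/1.02·[0.3429·11.9748 + 0.6571·0.0000] = 4.0251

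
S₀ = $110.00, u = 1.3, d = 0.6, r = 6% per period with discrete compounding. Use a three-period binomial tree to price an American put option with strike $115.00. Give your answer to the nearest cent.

$22.13

Risk-neutral probability p = (1 + 0.06 − 0.6)/(1.3 − 0.6) = 0.4600/0.7000 = 0.6571
Terminal stock prices: S_uuu = 241.7, S_uud = 111.5, S_udd = 51.48, S_ddd = 23.76
Terminal payoffs (K − S): max(-126.7, 0) = 0, max(3.46, 0) = 3.46, max(63.52, 0) = 63.52, max(91.24, 0) = 91.24
Node uu (S = 185.9): continuation = 1/1.06·[0.6571·0.0000 + 0.3429·3.4600] = 1.1191; exercise value = 0.0000 ≤ continuation, so V_uu = 1.1191
Node ud (S = 85.8): continuation = 1/1.06·[0.6571·3.4600 + 0.3429·63.5200] = 22.6906; exercise value = 29.2000 > continuation, so V_ud = 29.2000 (exercise)
Node dd (S = 39.6): continuation = 1/1.06·[0.6571·63.5200 + 0.3429·91.2400] = 68.8906; exercise value = 75.4000 > continuation, so V_dd = 75.4000 (exercise)
Node u (S = 143): continuation = 1/1.06·[0.6571·1.1191 + 0.3429·29.2000] = 10.1385; exercise value = 0.0000 ≤ continuation, so V_u = 10.1385
Node d (S = 66): continuation = 1/1.06·[0.6571·29.2000 + 0.3429·75.4000] = 42.4906; exercise value = 49.0000 > continuation, so V_d = 49.0000 (exercise)
Node 0 (S = 110): continuation = 1/1.06·[0.6571·10.1385 + 0.3429·49.0000] = 22.1344; exercise value = 5.0000 ≤ continuation, so V_0 = 22.1344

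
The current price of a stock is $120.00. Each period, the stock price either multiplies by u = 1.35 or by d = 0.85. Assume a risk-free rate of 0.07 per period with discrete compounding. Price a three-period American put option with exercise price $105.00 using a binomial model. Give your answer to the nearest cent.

Risk-neutral probability p = (1 + 0.07 − 0.85)/(1.35 − 0.85) = 0.2200/0.5000 = 0.4400
Terminal stock prices: S_uuu = 295.2, S_uud = 185.9, S_udd = 117, S_ddd = 73.69
Terminal payoffs (K − S): max(-190.2, 0) = 0, max(-80.9, 0) = 0, max(-12.04, 0) = 0, max(31.31, 0) = 31.31
Node uu (S = 218.7): continuation = 1/1.07·[0.4400·0.0000 + 0.5600·0.0000] = 0.0000; exercise value = 0.0000 ≤ continuation, so V_uu = 0.0000
Node ud (S = 137.7): continuation = 1/1.07·[0.4400·0.0000 + 0.5600·0.0000] = 0.0000; exercise value = 0.0000 ≤ continuation, so V_ud = 0.0000
Node dd (S = 86.7): continuation = 1/1.07·[0.4400·0.0000 + 0.5600·31.3050] = 16.3839; exercise value = 18.3000 > continuation, so V_dd = 18.3000 (exercise)
Node u (S = 162): continuation = 1/1.07·[0.4400·0.0000 + 0.5600·0.0000] = 0.0000; exercise value = 0.0000 ≤ continuation, so V_u = 0.0000
Node d (S = 102): continuation = 1/1.07·[0.4400·0.0000 + 0.5600·18.3000] = 9.5776; exercise value = 3.0000 ≤ continuation, so V_d = 9.5776
Node 0 (S = 120): continuation = 1/1.07·[0.4400·0.0000 + 0.5600·9.5776] = 5.0126; exercise value = 0.0000 ≤ continuation, so V_0 = 5.0126

$5.01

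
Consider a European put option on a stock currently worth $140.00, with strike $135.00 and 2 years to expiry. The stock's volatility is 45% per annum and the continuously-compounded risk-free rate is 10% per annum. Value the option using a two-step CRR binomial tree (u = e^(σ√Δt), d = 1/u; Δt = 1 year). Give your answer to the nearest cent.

CRR parameters: u = e^(σ√Δt) = e^(0.45·√1) = 1.5683, d = 1/u = 0.6376
Per-period rate: rΔt = 0.1·1 = 0.1, so R = e^0.1 = 1.1052
Risk-neutral probability p = (e^0.1 − 0.6376)/(1.5683 − 0.6376) = 0.4675/0.9307 = 0.5024
Terminal stock prices: S_uu = 344.3, S_ud = 140, S_dd = 56.92
Terminal payoffs (K − S): max(-209.3, 0) = 0, max(-5, 0) = 0, max(78.08, 0) = 78.08
Node u (S = 219.6): V_u = e^(−0.1)·[0.5024·0.0000 + 0.4976·0.0000] = 0.0000
Node d (S = 89.27): V_d = e^(−0.1)·[0.5024·0.0000 + 0.4976·78.0802] = 35.1579
Node 0 (S = 140): V_0 = e^(−0.1)·[0.5024·0.0000 + 0.4976·35.1579] = 15.8309

$15.83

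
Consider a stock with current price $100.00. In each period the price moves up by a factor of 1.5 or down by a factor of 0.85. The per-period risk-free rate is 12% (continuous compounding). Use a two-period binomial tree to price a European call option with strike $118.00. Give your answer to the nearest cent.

$19.00

Risk-neutral probability p = (e^0.12 − 0.85)/(1.5 − 0.85) = 0.2775/0.6500 = 0.4269
Terminal stock prices: S_uu = 225, S_ud = 127.5, S_dd = 72.25
Terminal payoffs (S − K): max(107, 0) = 107, max(9.5, 0) = 9.5, max(-45.75, 0) = 0
Node u (S = 150): V_u = e^(−0.12)·[0.4269·107.0000 + 0.5731·9.5000] = 45.3434
Node d (S = 85): V_d = e^(−0.12)·[0.4269·9.5000 + 0.5731·0.0000] = 3.5971
Node 0 (S = 100): V_0 = e^(−0.12)·[0.4269·45.3434 + 0.5731·3.5971] = 18.9973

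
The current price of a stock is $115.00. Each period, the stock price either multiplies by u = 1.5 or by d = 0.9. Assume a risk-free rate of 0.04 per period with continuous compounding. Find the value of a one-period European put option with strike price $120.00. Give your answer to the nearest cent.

$12.13

Risk-neutral probability p = (e^0.04 − 0.9)/(1.5 − 0.9) = 0.1408/0.6000 = 0.2347
Terminal stock prices: S_u = 172.5, S_d = 103.5
Terminal payoffs (K − S): max(-52.5, 0) = 0, max(16.5, 0) = 16.5
Node 0 (S = 115): V_0 = e^(−0.04)·[0.2347·0.0000 + 0.7653·16.5000] = 12.1326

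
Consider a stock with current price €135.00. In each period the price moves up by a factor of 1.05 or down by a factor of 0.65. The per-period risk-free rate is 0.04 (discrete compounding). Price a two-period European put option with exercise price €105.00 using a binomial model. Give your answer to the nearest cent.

€0.61

Risk-neutral probability p = (1 + 0.04 − 0.65)/(1.05 − 0.65) = 0.3900/0.4000 = 0.9750
Terminal stock prices: S_uu = 148.8, S_ud = 92.14, S_dd = 57.04
Terminal payoffs (K − S): max(-43.84, 0) = 0, max(12.86, 0) = 12.86, max(47.96, 0) = 47.96
Node u (S = 141.8): V_u = 1/1.04·[0.9750·0.0000 + 0.0250·12.8625] = 0.3092
Node d (S = 87.75): V_d = 1/1.04·[0.9750·12.8625 + 0.0250·47.9625] = 13.2115
Node 0 (S = 135): V_0 = 1/1.04·[0.9750·0.3092 + 0.0250·13.2115] = 0.6075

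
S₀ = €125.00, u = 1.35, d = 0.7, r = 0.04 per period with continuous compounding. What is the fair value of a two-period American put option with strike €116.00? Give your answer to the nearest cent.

Risk-neutral probability p = (e^0.04 − 0.7)/(1.35 − 0.7) = 0.3408/0.6500 = 0.5243
Terminal stock prices: S_uu = 227.8, S_ud = 118.1, S_dd = 61.25
Terminal payoffs (K − S): max(-111.8, 0) = 0, max(-2.125, 0) = 0, max(54.75, 0) = 54.75
Node u (S = 168.8): continuation = e^(−0.04)·[0.5243·0.0000 + 0.4757·0.0000] = 0.0000; exercise value = 0.0000 ≤ continuation, so V_u = 0.0000
Node d (S = 87.5): continuation = e^(−0.04)·[0.5243·0.0000 + 0.4757·54.7500] = 25.0221; exercise value = 28.5000 > continuation, so V_d = 28.5000 (exercise)
Node 0 (S = 125): continuation = e^(−0.04)·[0.5243·0.0000 + 0.4757·28.5000] = 13.0252; exercise value = 0.0000 ≤ continuation, so V_0 = 13.0252

€13.03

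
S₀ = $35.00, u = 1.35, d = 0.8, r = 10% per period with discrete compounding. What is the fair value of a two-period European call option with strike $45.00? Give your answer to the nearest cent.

$4.62

Risk-neutral probability p = (1 + 0.1 − 0.8)/(1.35 − 0.8) = 0.3000/0.5500 = 0.5455
Terminal stock prices: S_uu = 63.79, S_ud = 37.8, S_dd = 22.4
Terminal payoffs (S − K): max(18.79, 0) = 18.79, max(-7.2, 0) = 0, max(-22.6, 0) = 0
Node u (S = 47.25): V_u = 1/1.1·[0.5455·18.7875 + 0.4545·0.0000] = 9.3161
Node d (S = 28): V_d = 1/1.1·[0.5455·0.0000 + 0.4545·0.0000] = 0.0000
Node 0 (S = 35): V_0 = 1/1.1·[0.5455·9.3161 + 0.4545·0.0000] = 4.6196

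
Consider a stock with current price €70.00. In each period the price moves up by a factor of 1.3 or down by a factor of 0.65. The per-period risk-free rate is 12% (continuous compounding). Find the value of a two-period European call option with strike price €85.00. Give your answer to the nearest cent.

Risk-neutral probability p = (e^0.12 − 0.65)/(1.3 − 0.65) = 0.4775/0.6500 = 0.7346
Terminal stock prices: S_uu = 118.3, S_ud = 59.15, S_dd = 29.58
Terminal payoffs (S − K): max(33.3, 0) = 33.3, max(-25.85, 0) = 0, max(-55.42, 0) = 0
Node u (S = 91): V_u = e^(−0.12)·[0.7346·33.3000 + 0.2654·0.0000] = 21.6963
Node d (S = 45.5): V_d = e^(−0.12)·[0.7346·0.0000 + 0.2654·0.0000] = 0.0000
Node 0 (S = 70): V_0 = e^(−0.12)·[0.7346·21.6963 + 0.2654·0.0000] = 14.1360

€14.14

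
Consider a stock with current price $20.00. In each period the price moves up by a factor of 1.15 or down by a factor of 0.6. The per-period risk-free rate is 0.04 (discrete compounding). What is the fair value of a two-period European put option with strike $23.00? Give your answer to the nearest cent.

$3.31

Risk-neutral probability p = (1 + 0.04 − 0.6)/(1.15 − 0.6) = 0.4400/0.5500 = 0.8000
Terminal stock prices: S_uu = 26.45, S_ud = 13.8, S_dd = 7.2
Terminal payoffs (K − S): max(-3.45, 0) = 0, max(9.2, 0) = 9.2, max(15.8, 0) = 15.8
Node u (S = 23): V_u = 1/1.04·[0.8000·0.0000 + 0.2000·9.2000] = 1.7692
Node d (S = 12): V_d = 1/1.04·[0.8000·9.2000 + 0.2000·15.8000] = 10.1154
Node 0 (S = 20): V_0 = 1/1.04·[0.8000·1.7692 + 0.2000·10.1154] = 3.3062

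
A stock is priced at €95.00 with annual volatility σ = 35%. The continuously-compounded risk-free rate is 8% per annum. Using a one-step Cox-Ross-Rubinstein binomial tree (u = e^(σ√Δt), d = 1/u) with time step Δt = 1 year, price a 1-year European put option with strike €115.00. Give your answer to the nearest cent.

CRR parameters: u = e^(σ√Δt) = e^(0.35·√1) = 1.4191, d = 1/u = 0.7047
Per-period rate: rΔt = 0.08·1 = 0.08, so R = e^0.08 = 1.0833
Risk-neutral probability p = (e^0.08 − 0.7047)/(1.4191 − 0.7047) = 0.3786/0.7144 = 0.5300
Terminal stock prices: S_u = 134.8, S_d = 66.95
Terminal payoffs (K − S): max(-19.81, 0) = 0, max(48.05, 0) = 48.05
Node 0 (S = 95): V_0 = e^(−0.08)·[0.5300·0.0000 + 0.4700·48.0546] = 20.8506

€20.85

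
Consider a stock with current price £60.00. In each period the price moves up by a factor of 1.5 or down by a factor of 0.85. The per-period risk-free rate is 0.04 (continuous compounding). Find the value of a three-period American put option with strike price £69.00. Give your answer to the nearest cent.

Risk-neutral probability p = (e^0.04 − 0.85)/(1.5 − 0.85) = 0.1908/0.6500 = 0.2936
Terminal stock prices: S_uuu = 202.5, S_uud = 114.8, S_udd = 65.02, S_ddd = 36.85
Terminal payoffs (K − S): max(-133.5, 0) = 0, max(-45.75, 0) = 0, max(3.975, 0) = 3.975, max(32.15, 0) = 32.15
Node uu (S = 135): continuation = e^(−0.04)·[0.2936·0.0000 + 0.7064·0.0000] = 0.0000; exercise value = 0.0000 ≤ continuation, so V_uu = 0.0000
Node ud (S = 76.5): continuation = e^(−0.04)·[0.2936·0.0000 + 0.7064·3.9750] = 2.6980; exercise value = 0.0000 ≤ continuation, so V_ud = 2.6980
Node dd (S = 43.35): continuation = e^(−0.04)·[0.2936·3.9750 + 0.7064·32.1525] = 22.9445; exercise value = 25.6500 > continuation, so V_dd = 25.6500 (exercise)
Node u (S = 90): continuation = e^(−0.04)·[0.2936·0.0000 + 0.7064·2.6980] = 1.8313; exercise value = 0.0000 ≤ continuation, so V_u = 1.8313
Node d (S = 51): continuation = e^(−0.04)·[0.2936·2.6980 + 0.7064·25.6500] = 18.1708; exercise value = 18.0000 ≤ continuation, so V_d = 18.1708
Node 0 (S = 60): continuation = e^(−0.04)·[0.2936·1.8313 + 0.7064·18.1708] = 12.8498; exercise value = 9.0000 ≤ continuation, so V_0 = 12.8498

£12.85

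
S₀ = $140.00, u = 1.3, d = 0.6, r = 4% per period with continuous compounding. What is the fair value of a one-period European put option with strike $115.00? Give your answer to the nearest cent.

$11.03

Risk-neutral probability p = (e^0.04 − 0.6)/(1.3 − 0.6) = 0.4408/0.7000 = 0.6297
Terminal stock prices: S_u = 182, S_d = 84
Terminal payoffs (K − S): max(-67, 0) = 0, max(31, 0) = 31
Node 0 (S = 140): V_0 = e^(−0.04)·[0.6297·0.0000 + 0.3703·31.0000] = 11.0283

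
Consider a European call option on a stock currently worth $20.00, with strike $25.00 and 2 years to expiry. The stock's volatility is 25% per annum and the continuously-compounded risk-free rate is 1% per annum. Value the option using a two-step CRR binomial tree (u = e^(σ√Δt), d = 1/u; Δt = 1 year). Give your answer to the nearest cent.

CRR parameters: u = e^(σ√Δt) = e^(0.25·√1) = 1.2840, d = 1/u = 0.7788
Per-period rate: rΔt = 0.01·1 = 0.01, so R = e^0.01 = 1.0101
Risk-neutral probability p = (e^0.01 − 0.7788)/(1.2840 − 0.7788) = 0.2312/0.5052 = 0.4577
Terminal stock prices: S_uu = 32.97, S_ud = 20, S_dd = 12.13
Terminal payoffs (S − K): max(7.974, 0) = 7.974, max(-5, 0) = 0, max(-12.87, 0) = 0
Node u (S = 25.68): V_u = e^(−0.01)·[0.4577·7.9744 + 0.5423·0.0000] = 3.6137
Node d (S = 15.58): V_d = e^(−0.01)·[0.4577·0.0000 + 0.5423·0.0000] = 0.0000
Node 0 (S = 20): V_0 = e^(−0.01)·[0.4577·3.6137 + 0.5423·0.0000] = 1.6376

$1.64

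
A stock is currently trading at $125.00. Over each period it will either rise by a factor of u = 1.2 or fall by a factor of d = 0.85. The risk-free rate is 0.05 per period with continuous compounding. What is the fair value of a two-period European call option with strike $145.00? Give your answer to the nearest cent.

Risk-neutral probability p = (e^0.05 − 0.85)/(1.2 − 0.85) = 0.2013/0.3500 = 0.5751
Terminal stock prices: S_uu = 180, S_ud = 127.5, S_dd = 90.31
Terminal payoffs (S − K): max(35, 0) = 35, max(-17.5, 0) = 0, max(-54.69, 0) = 0
Node u (S = 150): V_u = e^(−0.05)·[0.5751·35.0000 + 0.4249·0.0000] = 19.1455
Node d (S = 106.2): V_d = e^(−0.05)·[0.5751·0.0000 + 0.4249·0.0000] = 0.0000
Node 0 (S = 125): V_0 = e^(−0.05)·[0.5751·19.1455 + 0.4249·0.0000] = 10.4729

$10.47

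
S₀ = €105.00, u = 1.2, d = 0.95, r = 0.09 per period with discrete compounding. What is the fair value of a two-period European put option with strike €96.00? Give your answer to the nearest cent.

Risk-neutral probability p = (1 + 0.09 − 0.95)/(1.2 − 0.95) = 0.1400/0.2500 = 0.5600
Terminal stock prices: S_uu = 151.2, S_ud = 119.7, S_dd = 94.76
Terminal payoffs (K − S): max(-55.2, 0) = 0, max(-23.7, 0) = 0, max(1.237, 0) = 1.237
Node u (S = 126): V_u = 1/1.09·[0.5600·0.0000 + 0.4400·0.0000] = 0.0000
Node d (S = 99.75): V_d = 1/1.09·[0.5600·0.0000 + 0.4400·1.2375] = 0.4995
Node 0 (S = 105): V_0 = 1/1.09·[0.5600·0.0000 + 0.4400·0.4995] = 0.2016

€0.20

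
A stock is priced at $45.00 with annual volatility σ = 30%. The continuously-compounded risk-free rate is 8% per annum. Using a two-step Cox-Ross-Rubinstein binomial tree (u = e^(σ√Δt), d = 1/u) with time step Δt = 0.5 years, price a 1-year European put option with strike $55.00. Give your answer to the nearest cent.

$9.52

CRR parameters: u = e^(σ√Δt) = e^(0.3·√0.5) = 1.2363, d = 1/u = 0.8089
Per-period rate: rΔt = 0.08·0.5 = 0.04, so R = e^0.04 = 1.0408
Risk-neutral probability p = (e^0.04 − 0.8089)/(1.2363 − 0.8089) = 0.2320/0.4275 = 0.5426
Terminal stock prices: S_uu = 68.78, S_ud = 45, S_dd = 29.44
Terminal payoffs (K − S): max(-13.78, 0) = 0, max(10, 0) = 10, max(25.56, 0) = 25.56
Node u (S = 55.63): V_u = e^(−0.04)·[0.5426·0.0000 + 0.4574·10.0000] = 4.3943
Node d (S = 36.4): V_d = e^(−0.04)·[0.5426·10.0000 + 0.4574·25.5587] = 16.4448
Node 0 (S = 45): V_0 = e^(−0.04)·[0.5426·4.3943 + 0.4574·16.4448] = 9.5173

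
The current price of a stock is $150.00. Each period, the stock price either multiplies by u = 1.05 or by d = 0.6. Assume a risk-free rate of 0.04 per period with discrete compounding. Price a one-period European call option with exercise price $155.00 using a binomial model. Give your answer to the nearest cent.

Risk-neutral probability p = (1 + 0.04 − 0.6)/(1.05 − 0.6) = 0.4400/0.4500 = 0.9778
Terminal stock prices: S_u = 157.5, S_d = 90
Terminal payoffs (S − K): max(2.5, 0) = 2.5, max(-65, 0) = 0
Node 0 (S = 150): V_0 = 1/1.04·[0.9778·2.5000 + 0.0222·0.0000] = 2.3504

$2.35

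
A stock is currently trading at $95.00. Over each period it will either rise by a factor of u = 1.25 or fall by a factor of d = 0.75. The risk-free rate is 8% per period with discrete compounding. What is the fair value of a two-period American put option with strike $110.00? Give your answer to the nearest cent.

$16.23

Risk-neutral probability p = (1 + 0.08 − 0.75)/(1.25 − 0.75) = 0.3300/0.5000 = 0.6600
Terminal stock prices: S_uu = 148.4, S_ud = 89.06, S_dd = 53.44
Terminal payoffs (K − S): max(-38.44, 0) = 0, max(20.94, 0) = 20.94, max(56.56, 0) = 56.56
Node u (S = 118.8): continuation = 1/1.08·[0.6600·0.0000 + 0.3400·20.9375] = 6.5914; exercise value = 0.0000 ≤ continuation, so V_u = 6.5914
Node d (S = 71.25): continuation = 1/1.08·[0.6600·20.9375 + 0.3400·56.5625] = 30.6019; exercise value = 38.7500 > continuation, so V_d = 38.7500 (exercise)
Node 0 (S = 95): continuation = 1/1.08·[0.6600·6.5914 + 0.3400·38.7500] = 16.2272; exercise value = 15.0000 ≤ continuation, so V_0 = 16.2272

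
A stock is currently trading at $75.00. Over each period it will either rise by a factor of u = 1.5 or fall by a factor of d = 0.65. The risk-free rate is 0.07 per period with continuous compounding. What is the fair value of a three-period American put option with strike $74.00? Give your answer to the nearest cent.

$14.70

Risk-neutral probability p = (e^0.07 − 0.65)/(1.5 − 0.65) = 0.4225/0.8500 = 0.4971
Terminal stock prices: S_uuu = 253.1, S_uud = 109.7, S_udd = 47.53, S_ddd = 20.6
Terminal payoffs (K − S): max(-179.1, 0) = 0, max(-35.69, 0) = 0, max(26.47, 0) = 26.47, max(53.4, 0) = 53.4
Node uu (S = 168.8): continuation = e^(−0.07)·[0.4971·0.0000 + 0.5029·0.0000] = 0.0000; exercise value = 0.0000 ≤ continuation, so V_uu = 0.0000
Node ud (S = 73.12): continuation = e^(−0.07)·[0.4971·0.0000 + 0.5029·26.4687] = 12.4120; exercise value = 0.8750 ≤ continuation, so V_ud = 12.4120
Node dd (S = 31.69): continuation = e^(−0.07)·[0.4971·26.4687 + 0.5029·53.4031] = 37.3096; exercise value = 42.3125 > continuation, so V_dd = 42.3125 (exercise)
Node u (S = 112.5): continuation = e^(−0.07)·[0.4971·0.0000 + 0.5029·12.4120] = 5.8204; exercise value = 0.0000 ≤ continuation, so V_u = 5.8204
Node d (S = 48.75): continuation = e^(−0.07)·[0.4971·12.4120 + 0.5029·42.3125] = 25.5941; exercise value = 25.2500 ≤ continuation, so V_d = 25.5941
Node 0 (S = 75): continuation = e^(−0.07)·[0.4971·5.8204 + 0.5029·25.5941] = 14.6994; exercise value = 0.0000 ≤ continuation, so V_0 = 14.6994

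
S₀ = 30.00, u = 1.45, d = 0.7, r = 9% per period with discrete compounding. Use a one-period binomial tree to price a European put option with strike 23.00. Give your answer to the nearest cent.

Risk-neutral probability p = (1 + 0.09 − 0.7)/(1.45 − 0.7) = 0.3900/0.7500 = 0.5200
Terminal stock prices: S_u = 43.5, S_d = 21
Terminal payoffs (K − S): max(-20.5, 0) = 0, max(2, 0) = 2
Node 0 (S = 30): V_0 = 1/1.09·[0.5200·0.0000 + 0.4800·2.0000] = 0.8807

0.88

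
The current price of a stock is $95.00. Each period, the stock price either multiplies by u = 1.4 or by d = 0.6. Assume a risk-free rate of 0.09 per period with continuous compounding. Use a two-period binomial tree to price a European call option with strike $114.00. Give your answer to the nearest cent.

$23.01

Risk-neutral probability p = (e^0.09 − 0.6)/(1.4 − 0.6) = 0.4942/0.8000 = 0.6177
Terminal stock prices: S_uu = 186.2, S_ud = 79.8, S_dd = 34.2
Terminal payoffs (S − K): max(72.2, 0) = 72.2, max(-34.2, 0) = 0, max(-79.8, 0) = 0
Node u (S = 133): V_u = e^(−0.09)·[0.6177·72.2000 + 0.3823·0.0000] = 40.7606
Node d (S = 57): V_d = e^(−0.09)·[0.6177·0.0000 + 0.3823·0.0000] = 0.0000
Node 0 (S = 95): V_0 = e^(−0.09)·[0.6177·40.7606 + 0.3823·0.0000] = 23.0115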